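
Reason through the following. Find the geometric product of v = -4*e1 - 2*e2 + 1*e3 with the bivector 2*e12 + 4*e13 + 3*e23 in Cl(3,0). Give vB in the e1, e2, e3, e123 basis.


vB has grade-1 (vector) and grade-3 (trivector) parts: vB = (v _| B) + (v ^ B).
Vector part <vB>_1:
  e1: -v2*b12 - v3*b13 = -(-2)*(2) - (1)*(4) = 0
  e2: v1*b12 - v3*b23 = (-4)*(2) - (1)*(3) = -11
  e3: v1*b13 + v2*b23 = (-4)*(4) + (-2)*(3) = -22
Trivector part <vB>_3:
  e123: v1*b23 - v2*b13 + v3*b12 = (-4)*(3) - (-2)*(4) + (1)*(2) = -2
vB = 0*e1 - 11*e2 - 22*e3 - 2*e123


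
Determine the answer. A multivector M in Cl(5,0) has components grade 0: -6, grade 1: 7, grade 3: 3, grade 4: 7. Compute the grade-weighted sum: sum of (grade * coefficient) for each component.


Grade-weighted sum = sum of grade_k * coefficient_k
0*(-6) = 0
1*7 = 7
3*3 = 9
4*7 = 28
Total = 0 + 7 + 9 + 28 = 44


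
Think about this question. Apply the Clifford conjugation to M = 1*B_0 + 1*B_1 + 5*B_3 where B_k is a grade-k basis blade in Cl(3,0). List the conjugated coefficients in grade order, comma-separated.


Clifford conjugate sign for grade k: (-1)^(k(k+1)/2)
Grade 0: (-1)^(0*1/2) = (-1)^0 = 1, coeff 1 -> 1
Grade 1: (-1)^(1*2/2) = (-1)^1 = -1, coeff 1 -> -1
Grade 3: (-1)^(3*4/2) = (-1)^6 = 1, coeff 5 -> 5
Conjugated coefficients: 1, -1, 5


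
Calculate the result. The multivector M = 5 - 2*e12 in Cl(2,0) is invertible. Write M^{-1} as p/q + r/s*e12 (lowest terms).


M = 5 - 2*e12, where e12^2 = -1.
Since M commutes with its reverse ~M = a - b*e12, M * ~M = a^2 - b^2*e12^2 = a^2 + b^2.
So M^{-1} = ~M / (a^2 + b^2) = (a - b*e12)/(a^2 + b^2).
a^2 + b^2 = 25 + 4 = 29
Scalar part = 5/29 = 5/29
Bivector coeff = 2/29 = 2/29
M^{-1} = 5/29 + 2/29*e12


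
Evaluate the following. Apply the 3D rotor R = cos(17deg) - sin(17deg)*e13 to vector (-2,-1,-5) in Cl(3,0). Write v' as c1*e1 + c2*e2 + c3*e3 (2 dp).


Rotor R = cos(17deg) - sin(17deg)*e13
Rotation angle theta = 2 * 17 = 34 degrees in the e13 plane (e1 -> e3).
The component perpendicular to the plane (e2) is invariant: v'_2 = v2 = -1.00
cos(34deg) = 0.8290, sin(34deg) = 0.5592
v'_1 = v1*cos(theta) - v3*sin(theta) = -2*0.8290 - (-5)*0.5592 = 1.14
v'_3 = v1*sin(theta) + v3*cos(theta) = -2*0.5592 + (-5)*0.8290 = -5.26
v' = 1.14*e1 - 1.00*e2 - 5.26*e3


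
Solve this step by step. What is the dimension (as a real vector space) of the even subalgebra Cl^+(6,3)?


Even subalgebra dimension = 2^(n-1)
n = 6 + 3 = 9
2^(9 - 1) = 2^8 = 256
Verification: sum of C(9,k) for even k = 1 + 36 + 126 + 84 + 9 = 256
Result = 256


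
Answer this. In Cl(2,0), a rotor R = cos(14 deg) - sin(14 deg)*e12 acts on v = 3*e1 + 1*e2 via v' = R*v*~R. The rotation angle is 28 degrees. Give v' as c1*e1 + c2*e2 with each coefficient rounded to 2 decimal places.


Rotor R = cos(14deg) - sin(14deg)*e12
Rotation angle theta = 2 * 14 = 28 degrees
v' = R*v*~R rotates v by theta.
cos(28deg) = 0.8829, sin(28deg) = 0.4695
v'_1 = 3*cos(28deg) - 1*sin(28deg)
= 3*0.8829 - 1*0.4695
= 2.18
v'_2 = 3*sin(28deg) + 1*cos(28deg)
= 3*0.4695 + 1*0.8829
= 2.29
v' = 2.18*e1 + 2.29*e2


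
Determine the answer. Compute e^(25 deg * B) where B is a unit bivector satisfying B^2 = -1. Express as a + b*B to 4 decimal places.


For a unit bivector B with B^2 = -1, the exponential series gives
e^(theta*B) = cos(theta) + sin(theta)*B (the GA analogue of Euler's formula).
theta = 25 degrees = 0.436332 rad
cos(25 deg) = 0.9063
sin(25 deg) = 0.4226
exp(theta*B) = 0.9063 + 0.4226*B


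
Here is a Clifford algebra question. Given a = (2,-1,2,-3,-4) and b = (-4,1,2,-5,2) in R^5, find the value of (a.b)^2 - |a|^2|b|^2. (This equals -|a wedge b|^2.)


a . b = 2*(-4) + (-1)*1 + 2*2 + (-3)*(-5) + (-4)*2
= -8 + (-1) + 4 + 15 + (-8) = 2
|a|^2 = 2^2 + (-1)^2 + 2^2 + (-3)^2 + (-4)^2 = 34
|b|^2 = (-4)^2 + 1^2 + 2^2 + (-5)^2 + 2^2 = 50
(a.b)^2 = 2^2 = 4
|a|^2 * |b|^2 = 34 * 50 = 1700
Result = 4 - 1700 = -1696


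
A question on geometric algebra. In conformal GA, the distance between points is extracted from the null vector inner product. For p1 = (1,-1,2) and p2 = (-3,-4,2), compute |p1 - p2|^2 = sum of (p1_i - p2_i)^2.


p1 - p2 = (4, 3, 0)
|p1 - p2|^2 = 4^2 + 3^2 + 0^2
= 16 + 9 + 0
= 25


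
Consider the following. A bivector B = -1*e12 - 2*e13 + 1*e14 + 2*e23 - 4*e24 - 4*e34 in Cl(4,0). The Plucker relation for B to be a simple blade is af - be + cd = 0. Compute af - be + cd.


Plucker relation: af - be + cd
a*f = (-1)*(-4) = 4
b*e = (-2)*(-4) = 8
c*d = 1*2 = 2
af - be + cd = 4 - 8 + 2
= -2


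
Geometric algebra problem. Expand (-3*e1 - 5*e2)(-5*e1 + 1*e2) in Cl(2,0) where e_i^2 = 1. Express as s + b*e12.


Expand: (-3*e1 - 5*e2)(-5*e1 + 1*e2)
= (-3)*(-5)*e1e1 + (-3)*1*e1e2 + (-5)*(-5)*e2e1 + (-5)*1*e2e2
Using e1^2 = e2^2 = 1, e2e1 = -e1e2:
Scalar part s = (-3)*(-5) + (-5)*1 = 15 + (-5) = 10
Bivector part b = (-3)*1 - (-5)*(-5) = -3 - 25 = -28
uv = 10 - 28*e12


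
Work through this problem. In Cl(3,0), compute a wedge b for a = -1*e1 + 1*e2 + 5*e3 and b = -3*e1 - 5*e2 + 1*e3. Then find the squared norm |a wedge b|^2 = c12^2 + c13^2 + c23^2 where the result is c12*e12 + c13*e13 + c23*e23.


a wedge b = (a1*b2 - a2*b1)*e12 + (a1*b3 - a3*b1)*e13 + (a2*b3 - a3*b2)*e23
e12 coeff: (-1)*(-5) - 1*(-3) = 5 - (-3) = 8
e13 coeff: (-1)*1 - 5*(-3) = -1 - (-15) = 14
e23 coeff: 1*1 - 5*(-5) = 1 - (-25) = 26
|a wedge b|^2 = 8^2 + 14^2 + 26^2
= 64 + 196 + 676
= 936


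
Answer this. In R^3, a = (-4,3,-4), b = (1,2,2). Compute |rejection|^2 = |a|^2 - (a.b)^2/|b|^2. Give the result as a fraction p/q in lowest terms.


|a|^2 = (-4)^2 + 3^2 + (-4)^2 = 41
|b|^2 = 1^2 + 2^2 + 2^2 = 9
a . b = (-4)*1 + 3*2 + (-4)*2 = -6
(a.b)^2 = (-6)^2 = 36
|rej|^2 = 41 - 36/9
= (369 - 36)/9
= 333/9
In lowest terms: 37/1


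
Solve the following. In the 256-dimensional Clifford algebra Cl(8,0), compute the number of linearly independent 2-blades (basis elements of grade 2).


Number of grade-k basis blades in Cl(p,q) with n = p + q is C(n, k).
n = 8 + 0 = 8
C(8, 2) = 8! / (2! * 6!)
= 40320 / (2 * 720)
= 28


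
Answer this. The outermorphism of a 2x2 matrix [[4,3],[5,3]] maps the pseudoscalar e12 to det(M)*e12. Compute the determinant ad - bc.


The outermorphism of a linear map f sends e1^e2 to f(e1)^f(e2).
f(e1) = 4*e1 + 5*e2
f(e2) = 3*e1 + 3*e2
f(e1) ^ f(e2) = (4*e1 + 5*e2) ^ (3*e1 + 3*e2)
= 4*3*e12 + 5*3*e21
= (12 - 15)*e12
= -3*e12
Coefficient = -3


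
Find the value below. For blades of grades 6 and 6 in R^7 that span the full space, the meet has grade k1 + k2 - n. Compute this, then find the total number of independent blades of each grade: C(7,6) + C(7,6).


Meet grade = grade(A) + grade(B) - n
= 6 + 6 - 7 = 5
C(7,6) = 7
C(7,6) = 7
dim_A + dim_B = 7 + 7 = 14


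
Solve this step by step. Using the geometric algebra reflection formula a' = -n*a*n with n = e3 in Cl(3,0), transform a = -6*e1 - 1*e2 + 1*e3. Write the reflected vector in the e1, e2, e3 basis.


Reflection formula: a' = -n*a*n, with n = e3 (unit vector, n^2 = 1).
For reflection through hyperplane perp to e3:
The component along e3 flips sign, others stay.
a = (-6, -1, 1)
a' = (-6, -1, -1)
a' = -6*e1 - 1*e2 - 1*e3


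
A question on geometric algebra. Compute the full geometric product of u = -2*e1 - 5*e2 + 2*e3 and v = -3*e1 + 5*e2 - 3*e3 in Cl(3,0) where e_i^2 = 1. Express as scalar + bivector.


In Cl(3,0): e_i^2 = 1, e_ie_j = -e_je_i for i != j.
Scalar part = u . v = (-2)*(-3) + (-5)*5 + 2*(-3)
= 6 + (-25) + (-6) = -25
e12 coeff = (-2)*5 - (-5)*(-3) = -10 - 15 = -25
e13 coeff = (-2)*(-3) - 2*(-3) = 6 - (-6) = 12
e23 coeff = (-5)*(-3) - 2*5 = 15 - 10 = 5
uv = -25 - 25*e12 + 12*e13 + 5*e23


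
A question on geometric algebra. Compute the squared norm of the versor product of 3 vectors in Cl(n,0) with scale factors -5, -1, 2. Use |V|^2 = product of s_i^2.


Each vector v_i has |v_i|^2 = s_i^2
Squared scales: (-5)^2 = 25, (-1)^2 = 1, 2^2 = 4
|V|^2 = 25 * 1 * 4
= 100


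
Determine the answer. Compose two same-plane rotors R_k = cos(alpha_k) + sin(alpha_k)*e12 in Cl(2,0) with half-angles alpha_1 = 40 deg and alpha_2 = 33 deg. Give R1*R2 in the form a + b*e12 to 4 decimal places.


Same-plane rotors commute and their half-angles add:
R1*R2 = cos(a1 + a2) + sin(a1 + a2)*e12.
a1 + a2 = 40 + 33 = 73 deg
cos(73 deg) = 0.2924
sin(73 deg) = 0.9563
R1*R2 = 0.2924 + 0.9563*e12


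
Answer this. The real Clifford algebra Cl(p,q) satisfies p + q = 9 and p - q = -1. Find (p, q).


We need p + q = 9 and p - q = -1.
Adding: 2p = 9 + (-1) = 8, so p = 4.
Then q = 9 - 4 = 5.
(p, q) = (4, 5)


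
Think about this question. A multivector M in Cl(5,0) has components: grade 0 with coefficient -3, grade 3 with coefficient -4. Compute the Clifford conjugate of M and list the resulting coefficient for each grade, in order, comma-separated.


Clifford conjugate sign for grade k: (-1)^(k(k+1)/2)
Grade 0: (-1)^(0*1/2) = (-1)^0 = 1, coeff -3 -> -3
Grade 3: (-1)^(3*4/2) = (-1)^6 = 1, coeff -4 -> -4
Conjugated coefficients: -3, -4


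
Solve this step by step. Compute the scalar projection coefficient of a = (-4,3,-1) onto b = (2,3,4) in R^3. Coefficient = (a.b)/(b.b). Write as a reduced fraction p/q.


Projection coefficient = (a . b) / (b . b)
a . b = (-4)*2 + 3*3 + (-1)*4
= -8 + 9 + (-4) = -3
b . b = 2^2 + 3^2 + 4^2
= 4 + 9 + 16 = 29
Coefficient = -3/29
In lowest terms: -3/29


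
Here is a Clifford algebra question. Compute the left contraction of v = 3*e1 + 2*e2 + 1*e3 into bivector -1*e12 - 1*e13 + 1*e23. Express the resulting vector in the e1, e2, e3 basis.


Left contraction v _| B = <vB>_1 (grade-1 part of the geometric product vB).
Using e1_|e12 = e2, e2_|e12 = -e1, e1_|e13 = e3, e3_|e13 = -e1, e2_|e23 = e3, e3_|e23 = -e2:
e1 coeff: -v2*b12 - v3*b13 = -(2)*(-1) - (1)*(-1) = 3
e2 coeff: v1*b12 - v3*b23 = (3)*(-1) - (1)*(1) = -4
e3 coeff: v1*b13 + v2*b23 = (3)*(-1) + (2)*(1) = -1
v _| B = 3*e1 - 4*e2 - 1*e3


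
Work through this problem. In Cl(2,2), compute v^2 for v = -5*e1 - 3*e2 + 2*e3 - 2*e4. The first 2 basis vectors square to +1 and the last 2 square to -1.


v^2 = sum of c_i^2 * e_i^2
Positive signature terms (e_i^2 = +1): (-5)^2 + (-3)^2 = 34
Negative signature terms (e_j^2 = -1): 2^2 + (-2)^2 = 8
v^2 = 34 - 8 = 26


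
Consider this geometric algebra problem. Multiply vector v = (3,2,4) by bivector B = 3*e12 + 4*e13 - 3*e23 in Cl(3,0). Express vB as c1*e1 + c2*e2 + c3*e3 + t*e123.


vB has grade-1 (vector) and grade-3 (trivector) parts: vB = (v _| B) + (v ^ B).
Vector part <vB>_1:
  e1: -v2*b12 - v3*b13 = -(2)*(3) - (4)*(4) = -22
  e2: v1*b12 - v3*b23 = (3)*(3) - (4)*(-3) = 21
  e3: v1*b13 + v2*b23 = (3)*(4) + (2)*(-3) = 6
Trivector part <vB>_3:
  e123: v1*b23 - v2*b13 + v3*b12 = (3)*(-3) - (2)*(4) + (4)*(3) = -5
vB = -22*e1 + 21*e2 + 6*e3 - 5*e123


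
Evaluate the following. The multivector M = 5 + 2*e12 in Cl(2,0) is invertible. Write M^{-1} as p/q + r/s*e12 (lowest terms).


M = 5 + 2*e12, where e12^2 = -1.
Since M commutes with its reverse ~M = a - b*e12, M * ~M = a^2 - b^2*e12^2 = a^2 + b^2.
So M^{-1} = ~M / (a^2 + b^2) = (a - b*e12)/(a^2 + b^2).
a^2 + b^2 = 25 + 4 = 29
Scalar part = 5/29 = 5/29
Bivector coeff = -2/29 = -2/29
M^{-1} = 5/29 - 2/29*e12


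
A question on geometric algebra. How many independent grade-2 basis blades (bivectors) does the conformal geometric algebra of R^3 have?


The conformal model of R^3 uses Cl(4,1) with m = 3 + 2 = 5 generators.
Number of grade-2 blades = C(m, 2) = C(5, 2)
= 5*4/2 = 10


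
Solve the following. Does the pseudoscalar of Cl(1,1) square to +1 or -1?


The pseudoscalar I = e1...e_n (product of all n generators) of Cl(p,q) satisfies I^2 = (-1)^(q + n(n-1)/2).
p = 1, q = 1, n = p + q = 2
n(n-1)/2 = 2 * 1 / 2 = 1
Exponent = q + n(n-1)/2 = 1 + 1 = 2
I^2 = (-1)^2 = +1


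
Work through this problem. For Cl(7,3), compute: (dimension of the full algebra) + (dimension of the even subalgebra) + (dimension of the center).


n = 7 + 3 = 10
Total dim = 2^10 = 1024
Even subalgebra dim = 2^9 = 512
n is even, so center dim = 1
Sum = 1024 + 512 + 1 = 1537


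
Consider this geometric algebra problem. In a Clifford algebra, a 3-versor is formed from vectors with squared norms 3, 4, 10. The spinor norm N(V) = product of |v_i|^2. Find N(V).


Spinor norm N(V) = |v1|^2 * |v2|^2 * ... * |v3|^2
= 3 * 4 * 10
Running product: 3, 12, 120
N(V) = 120


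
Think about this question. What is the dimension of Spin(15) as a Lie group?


Spin(n) double-covers SO(n); both have Lie algebra so(n) of dimension n(n-1)/2.
n = 15
n(n-1) = 15 * 14 = 210
dim Spin(15) = 210/2 = 105


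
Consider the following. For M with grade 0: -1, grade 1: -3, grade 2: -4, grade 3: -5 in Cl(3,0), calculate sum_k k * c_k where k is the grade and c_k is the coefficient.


Grade-weighted sum = sum of grade_k * coefficient_k
0*(-1) = 0
1*(-3) = -3
2*(-4) = -8
3*(-5) = -15
Total = 0 + (-3) + (-8) + (-15) = -26


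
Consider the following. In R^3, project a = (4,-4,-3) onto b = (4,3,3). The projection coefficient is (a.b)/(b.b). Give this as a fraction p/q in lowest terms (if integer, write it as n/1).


Projection coefficient = (a . b) / (b . b)
a . b = 4*4 + (-4)*3 + (-3)*3
= 16 + (-12) + (-9) = -5
b . b = 4^2 + 3^2 + 3^2
= 16 + 9 + 9 = 34
Coefficient = -5/34
In lowest terms: -5/34


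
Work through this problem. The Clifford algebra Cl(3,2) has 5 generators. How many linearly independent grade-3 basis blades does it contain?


Number of grade-k basis blades in Cl(p,q) with n = p + q is C(n, k).
n = 3 + 2 = 5
C(5, 3) = 5! / (3! * 2!)
= 120 / (6 * 2)
= 10


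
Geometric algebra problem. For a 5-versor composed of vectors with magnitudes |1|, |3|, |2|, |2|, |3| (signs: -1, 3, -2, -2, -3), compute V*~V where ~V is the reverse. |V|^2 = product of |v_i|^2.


Each vector v_i has |v_i|^2 = s_i^2
Squared scales: (-1)^2 = 1, 3^2 = 9, (-2)^2 = 4, (-2)^2 = 4, (-3)^2 = 9
|V|^2 = 1 * 9 * 4 * 4 * 9
= 1296


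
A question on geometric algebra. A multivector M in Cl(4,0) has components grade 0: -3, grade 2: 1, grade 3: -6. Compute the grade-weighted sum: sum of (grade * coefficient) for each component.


Grade-weighted sum = sum of grade_k * coefficient_k
0*(-3) = 0
2*1 = 2
3*(-6) = -18
Total = 0 + 2 + (-18) = -16


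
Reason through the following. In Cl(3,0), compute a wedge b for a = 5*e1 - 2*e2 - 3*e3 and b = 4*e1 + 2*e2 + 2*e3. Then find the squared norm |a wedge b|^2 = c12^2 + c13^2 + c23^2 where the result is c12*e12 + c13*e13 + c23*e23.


a wedge b = (a1*b2 - a2*b1)*e12 + (a1*b3 - a3*b1)*e13 + (a2*b3 - a3*b2)*e23
e12 coeff: 5*2 - (-2)*4 = 10 - (-8) = 18
e13 coeff: 5*2 - (-3)*4 = 10 - (-12) = 22
e23 coeff: (-2)*2 - (-3)*2 = -4 - (-6) = 2
|a wedge b|^2 = 18^2 + 22^2 + 2^2
= 324 + 484 + 4
= 812


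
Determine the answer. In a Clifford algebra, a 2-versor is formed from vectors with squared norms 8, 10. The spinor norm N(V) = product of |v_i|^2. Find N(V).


Spinor norm N(V) = |v1|^2 * |v2|^2 * ... * |v2|^2
= 8 * 10
Running product: 8, 80
N(V) = 80


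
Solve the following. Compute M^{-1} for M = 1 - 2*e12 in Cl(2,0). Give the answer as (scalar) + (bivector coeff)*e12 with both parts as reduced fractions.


M = 1 - 2*e12, where e12^2 = -1.
Since M commutes with its reverse ~M = a - b*e12, M * ~M = a^2 - b^2*e12^2 = a^2 + b^2.
So M^{-1} = ~M / (a^2 + b^2) = (a - b*e12)/(a^2 + b^2).
a^2 + b^2 = 1 + 4 = 5
Scalar part = 1/5 = 1/5
Bivector coeff = 2/5 = 2/5
M^{-1} = 1/5 + 2/5*e12


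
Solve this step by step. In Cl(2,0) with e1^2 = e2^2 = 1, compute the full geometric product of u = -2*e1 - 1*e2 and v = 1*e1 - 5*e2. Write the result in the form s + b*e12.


Expand: (-2*e1 - 1*e2)(1*e1 - 5*e2)
= (-2)*1*e1e1 + (-2)*(-5)*e1e2 + (-1)*1*e2e1 + (-1)*(-5)*e2e2
Using e1^2 = e2^2 = 1, e2e1 = -e1e2:
Scalar part s = (-2)*1 + (-1)*(-5) = -2 + 5 = 3
Bivector part b = (-2)*(-5) - (-1)*1 = 10 - (-1) = 11
uv = 3 + 11*e12


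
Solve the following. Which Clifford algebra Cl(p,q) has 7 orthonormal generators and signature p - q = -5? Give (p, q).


We need p + q = 7 and p - q = -5.
Adding: 2p = 7 + (-5) = 2, so p = 1.
Then q = 7 - 1 = 6.
(p, q) = (1, 6)


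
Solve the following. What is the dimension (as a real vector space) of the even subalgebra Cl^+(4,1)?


Even subalgebra dimension = 2^(n-1)
n = 4 + 1 = 5
2^(5 - 1) = 2^4 = 16
Verification: sum of C(5,k) for even k = 1 + 10 + 5 = 16
Result = 16


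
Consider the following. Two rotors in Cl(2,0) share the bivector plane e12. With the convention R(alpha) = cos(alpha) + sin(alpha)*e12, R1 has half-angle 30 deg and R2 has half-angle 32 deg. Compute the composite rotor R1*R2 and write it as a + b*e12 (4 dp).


Same-plane rotors commute and their half-angles add:
R1*R2 = cos(a1 + a2) + sin(a1 + a2)*e12.
a1 + a2 = 30 + 32 = 62 deg
cos(62 deg) = 0.4695
sin(62 deg) = 0.8829
R1*R2 = 0.4695 + 0.8829*e12


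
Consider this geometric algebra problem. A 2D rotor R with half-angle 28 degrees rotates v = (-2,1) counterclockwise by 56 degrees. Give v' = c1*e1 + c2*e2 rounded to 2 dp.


Rotor R = cos(28deg) - sin(28deg)*e12
Rotation angle theta = 2 * 28 = 56 degrees
v' = R*v*~R rotates v by theta.
cos(56deg) = 0.5592, sin(56deg) = 0.8290
v'_1 = -2*cos(56deg) - 1*sin(56deg)
= -2*0.5592 - 1*0.8290
= -1.95
v'_2 = -2*sin(56deg) + 1*cos(56deg)
= -2*0.8290 + 1*0.5592
= -1.10
v' = -1.95*e1 - 1.10*e2


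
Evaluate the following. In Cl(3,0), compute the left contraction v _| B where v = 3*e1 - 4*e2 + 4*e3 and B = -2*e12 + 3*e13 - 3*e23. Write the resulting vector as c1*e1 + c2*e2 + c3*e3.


Left contraction v _| B = <vB>_1 (grade-1 part of the geometric product vB).
Using e1_|e12 = e2, e2_|e12 = -e1, e1_|e13 = e3, e3_|e13 = -e1, e2_|e23 = e3, e3_|e23 = -e2:
e1 coeff: -v2*b12 - v3*b13 = -(-4)*(-2) - (4)*(3) = -20
e2 coeff: v1*b12 - v3*b23 = (3)*(-2) - (4)*(-3) = 6
e3 coeff: v1*b13 + v2*b23 = (3)*(3) + (-4)*(-3) = 21
v _| B = -20*e1 + 6*e2 + 21*e3


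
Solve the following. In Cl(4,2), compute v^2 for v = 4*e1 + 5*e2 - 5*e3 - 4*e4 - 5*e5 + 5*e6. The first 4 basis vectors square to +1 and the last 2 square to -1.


v^2 = sum of c_i^2 * e_i^2
Positive signature terms (e_i^2 = +1): 4^2 + 5^2 + (-5)^2 + (-4)^2 = 82
Negative signature terms (e_j^2 = -1): (-5)^2 + 5^2 = 50
v^2 = 82 - 50 = 32


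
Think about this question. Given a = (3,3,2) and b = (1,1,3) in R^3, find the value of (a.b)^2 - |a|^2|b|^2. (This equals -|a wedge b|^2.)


a . b = 3*1 + 3*1 + 2*3
= 3 + 3 + 6 = 12
|a|^2 = 3^2 + 3^2 + 2^2 = 22
|b|^2 = 1^2 + 1^2 + 3^2 = 11
(a.b)^2 = 12^2 = 144
|a|^2 * |b|^2 = 22 * 11 = 242
Result = 144 - 242 = -98


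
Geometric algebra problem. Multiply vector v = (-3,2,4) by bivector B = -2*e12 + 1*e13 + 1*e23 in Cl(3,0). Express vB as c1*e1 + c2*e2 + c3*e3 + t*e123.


vB has grade-1 (vector) and grade-3 (trivector) parts: vB = (v _| B) + (v ^ B).
Vector part <vB>_1:
  e1: -v2*b12 - v3*b13 = -(2)*(-2) - (4)*(1) = 0
  e2: v1*b12 - v3*b23 = (-3)*(-2) - (4)*(1) = 2
  e3: v1*b13 + v2*b23 = (-3)*(1) + (2)*(1) = -1
Trivector part <vB>_3:
  e123: v1*b23 - v2*b13 + v3*b12 = (-3)*(1) - (2)*(1) + (4)*(-2) = -13
vB = 0*e1 + 2*e2 - 1*e3 - 13*e123


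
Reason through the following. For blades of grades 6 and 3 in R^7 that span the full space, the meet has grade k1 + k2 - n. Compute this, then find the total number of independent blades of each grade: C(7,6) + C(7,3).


Meet grade = grade(A) + grade(B) - n
= 6 + 3 - 7 = 2
C(7,6) = 7
C(7,3) = 35
dim_A + dim_B = 7 + 35 = 42


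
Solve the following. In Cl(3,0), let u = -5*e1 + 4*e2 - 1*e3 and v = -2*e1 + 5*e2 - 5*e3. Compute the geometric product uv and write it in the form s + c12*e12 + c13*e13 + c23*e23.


In Cl(3,0): e_i^2 = 1, e_ie_j = -e_je_i for i != j.
Scalar part = u . v = (-5)*(-2) + 4*5 + (-1)*(-5)
= 10 + 20 + 5 = 35
e12 coeff = (-5)*5 - 4*(-2) = -25 - (-8) = -17
e13 coeff = (-5)*(-5) - (-1)*(-2) = 25 - 2 = 23
e23 coeff = 4*(-5) - (-1)*5 = -20 - (-5) = -15
uv = 35 - 17*e12 + 23*e13 - 15*e23


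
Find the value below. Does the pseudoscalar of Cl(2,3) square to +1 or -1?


The pseudoscalar I = e1...e_n (product of all n generators) of Cl(p,q) satisfies I^2 = (-1)^(q + n(n-1)/2).
p = 2, q = 3, n = p + q = 5
n(n-1)/2 = 5 * 4 / 2 = 10
Exponent = q + n(n-1)/2 = 3 + 10 = 13
I^2 = (-1)^13 = -1


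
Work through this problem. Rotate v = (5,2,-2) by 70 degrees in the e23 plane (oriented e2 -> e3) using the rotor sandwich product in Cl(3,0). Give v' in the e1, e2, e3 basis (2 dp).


Rotor R = cos(35deg) - sin(35deg)*e23
Rotation angle theta = 2 * 35 = 70 degrees in the e23 plane (e2 -> e3).
The component perpendicular to the plane (e1) is invariant: v'_1 = v1 = 5.00
cos(70deg) = 0.3420, sin(70deg) = 0.9397
v'_2 = v2*cos(theta) - v3*sin(theta) = 2*0.3420 - (-2)*0.9397 = 2.56
v'_3 = v2*sin(theta) + v3*cos(theta) = 2*0.9397 + (-2)*0.3420 = 1.20
v' = 5.00*e1 + 2.56*e2 + 1.20*e3


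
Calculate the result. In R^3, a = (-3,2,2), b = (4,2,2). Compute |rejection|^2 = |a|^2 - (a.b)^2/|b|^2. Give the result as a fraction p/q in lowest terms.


|a|^2 = (-3)^2 + 2^2 + 2^2 = 17
|b|^2 = 4^2 + 2^2 + 2^2 = 24
a . b = (-3)*4 + 2*2 + 2*2 = -4
(a.b)^2 = (-4)^2 = 16
|rej|^2 = 17 - 16/24
= (408 - 16)/24
= 392/24
In lowest terms: 49/3


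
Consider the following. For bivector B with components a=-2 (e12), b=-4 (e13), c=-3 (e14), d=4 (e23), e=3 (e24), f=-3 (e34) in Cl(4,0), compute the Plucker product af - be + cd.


Plucker relation: af - be + cd
a*f = (-2)*(-3) = 6
b*e = (-4)*3 = -12
c*d = (-3)*4 = -12
af - be + cd = 6 - (-12) + (-12)
= 6


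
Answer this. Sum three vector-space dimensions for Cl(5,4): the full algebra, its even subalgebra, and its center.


n = 5 + 4 = 9
Total dim = 2^9 = 512
Even subalgebra dim = 2^8 = 256
n is odd, so center dim = 2
Sum = 512 + 256 + 2 = 770


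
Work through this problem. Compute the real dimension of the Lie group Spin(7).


Spin(n) double-covers SO(n); both have Lie algebra so(n) of dimension n(n-1)/2.
n = 7
n(n-1) = 7 * 6 = 42
dim Spin(7) = 42/2 = 21


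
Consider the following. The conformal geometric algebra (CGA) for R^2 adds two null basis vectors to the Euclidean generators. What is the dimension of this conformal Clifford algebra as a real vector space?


The conformal model of R^2 uses Cl(3,1): the 2 Euclidean generators plus two extra orthogonal generators e+ (e+^2 = +1) and e- (e-^2 = -1), from which the null vectors e0, einf are built.
Number of generators m = 2 + 2 = 4.
dim Cl(p,q) = 2^m = 2^4 = 16


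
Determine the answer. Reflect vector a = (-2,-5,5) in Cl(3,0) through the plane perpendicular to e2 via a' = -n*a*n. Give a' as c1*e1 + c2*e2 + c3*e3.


Reflection formula: a' = -n*a*n, with n = e2 (unit vector, n^2 = 1).
For reflection through hyperplane perp to e2:
The component along e2 flips sign, others stay.
a = (-2, -5, 5)
a' = (-2, 5, 5)
a' = -2*e1 + 5*e2 + 5*e3


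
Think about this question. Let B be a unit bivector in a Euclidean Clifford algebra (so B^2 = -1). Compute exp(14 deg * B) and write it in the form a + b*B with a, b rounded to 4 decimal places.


For a unit bivector B with B^2 = -1, the exponential series gives
e^(theta*B) = cos(theta) + sin(theta)*B (the GA analogue of Euler's formula).
theta = 14 degrees = 0.244346 rad
cos(14 deg) = 0.9703
sin(14 deg) = 0.2419
exp(theta*B) = 0.9703 + 0.2419*B


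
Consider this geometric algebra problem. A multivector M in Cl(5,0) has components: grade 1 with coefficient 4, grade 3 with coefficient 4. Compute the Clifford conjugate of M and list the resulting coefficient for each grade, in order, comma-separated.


Clifford conjugate sign for grade k: (-1)^(k(k+1)/2)
Grade 1: (-1)^(1*2/2) = (-1)^1 = -1, coeff 4 -> -4
Grade 3: (-1)^(3*4/2) = (-1)^6 = 1, coeff 4 -> 4
Conjugated coefficients: -4, 4


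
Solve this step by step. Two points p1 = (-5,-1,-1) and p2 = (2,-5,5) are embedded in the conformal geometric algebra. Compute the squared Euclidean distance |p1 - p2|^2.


p1 - p2 = (-7, 4, -6)
|p1 - p2|^2 = (-7)^2 + 4^2 + (-6)^2
= 49 + 16 + 36
= 101


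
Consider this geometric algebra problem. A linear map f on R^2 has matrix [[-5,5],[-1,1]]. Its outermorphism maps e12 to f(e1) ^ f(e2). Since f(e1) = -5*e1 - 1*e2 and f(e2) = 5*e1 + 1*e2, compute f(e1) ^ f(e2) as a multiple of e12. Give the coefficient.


The outermorphism of a linear map f sends e1^e2 to f(e1)^f(e2).
f(e1) = -5*e1 - 1*e2
f(e2) = 5*e1 + 1*e2
f(e1) ^ f(e2) = (-5*e1 - 1*e2) ^ (5*e1 + 1*e2)
= (-5)*1*e12 + (-1)*5*e21
= (-5 - (-5))*e12
= 0*e12
Coefficient = 0


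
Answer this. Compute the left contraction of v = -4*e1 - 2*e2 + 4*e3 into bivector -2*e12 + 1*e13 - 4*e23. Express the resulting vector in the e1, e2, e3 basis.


Left contraction v _| B = <vB>_1 (grade-1 part of the geometric product vB).
Using e1_|e12 = e2, e2_|e12 = -e1, e1_|e13 = e3, e3_|e13 = -e1, e2_|e23 = e3, e3_|e23 = -e2:
e1 coeff: -v2*b12 - v3*b13 = -(-2)*(-2) - (4)*(1) = -8
e2 coeff: v1*b12 - v3*b23 = (-4)*(-2) - (4)*(-4) = 24
e3 coeff: v1*b13 + v2*b23 = (-4)*(1) + (-2)*(-4) = 4
v _| B = -8*e1 + 24*e2 + 4*e3


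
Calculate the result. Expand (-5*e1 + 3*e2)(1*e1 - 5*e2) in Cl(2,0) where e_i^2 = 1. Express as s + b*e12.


Expand: (-5*e1 + 3*e2)(1*e1 - 5*e2)
= (-5)*1*e1e1 + (-5)*(-5)*e1e2 + 3*1*e2e1 + 3*(-5)*e2e2
Using e1^2 = e2^2 = 1, e2e1 = -e1e2:
Scalar part s = (-5)*1 + 3*(-5) = -5 + (-15) = -20
Bivector part b = (-5)*(-5) - 3*1 = 25 - 3 = 22
uv = -20 + 22*e12


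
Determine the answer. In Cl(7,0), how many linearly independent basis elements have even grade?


Even subalgebra dimension = 2^(n-1)
n = 7 + 0 = 7
2^(7 - 1) = 2^6 = 64
Verification: sum of C(7,k) for even k = 1 + 21 + 35 + 7 = 64
Result = 64


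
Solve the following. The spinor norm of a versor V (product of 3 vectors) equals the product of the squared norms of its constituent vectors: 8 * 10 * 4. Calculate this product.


Spinor norm N(V) = |v1|^2 * |v2|^2 * ... * |v3|^2
= 8 * 10 * 4
Running product: 8, 80, 320
N(V) = 320


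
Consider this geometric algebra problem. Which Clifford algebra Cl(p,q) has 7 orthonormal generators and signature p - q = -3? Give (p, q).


We need p + q = 7 and p - q = -3.
Adding: 2p = 7 + (-3) = 4, so p = 2.
Then q = 7 - 2 = 5.
(p, q) = (2, 5)


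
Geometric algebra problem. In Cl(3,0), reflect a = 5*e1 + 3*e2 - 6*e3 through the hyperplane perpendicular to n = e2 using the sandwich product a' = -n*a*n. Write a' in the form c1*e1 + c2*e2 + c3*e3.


Reflection formula: a' = -n*a*n, with n = e2 (unit vector, n^2 = 1).
For reflection through hyperplane perp to e2:
The component along e2 flips sign, others stay.
a = (5, 3, -6)
a' = (5, -3, -6)
a' = 5*e1 - 3*e2 - 6*e3


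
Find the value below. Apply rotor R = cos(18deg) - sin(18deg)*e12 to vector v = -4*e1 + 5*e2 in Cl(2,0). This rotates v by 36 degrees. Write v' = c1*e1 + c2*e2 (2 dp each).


Rotor R = cos(18deg) - sin(18deg)*e12
Rotation angle theta = 2 * 18 = 36 degrees
v' = R*v*~R rotates v by theta.
cos(36deg) = 0.8090, sin(36deg) = 0.5878
v'_1 = -4*cos(36deg) - 5*sin(36deg)
= -4*0.8090 - 5*0.5878
= -6.17
v'_2 = -4*sin(36deg) + 5*cos(36deg)
= -4*0.5878 + 5*0.8090
= 1.69
v' = -6.17*e1 + 1.69*e2


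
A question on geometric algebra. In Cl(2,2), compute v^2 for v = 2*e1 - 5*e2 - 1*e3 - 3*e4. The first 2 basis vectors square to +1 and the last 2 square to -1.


v^2 = sum of c_i^2 * e_i^2
Positive signature terms (e_i^2 = +1): 2^2 + (-5)^2 = 29
Negative signature terms (e_j^2 = -1): (-1)^2 + (-3)^2 = 10
v^2 = 29 - 10 = 19


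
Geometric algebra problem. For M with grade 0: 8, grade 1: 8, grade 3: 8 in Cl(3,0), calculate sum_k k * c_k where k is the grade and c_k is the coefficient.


Grade-weighted sum = sum of grade_k * coefficient_k
0*8 = 0
1*8 = 8
3*8 = 24
Total = 0 + 8 + 24 = 32


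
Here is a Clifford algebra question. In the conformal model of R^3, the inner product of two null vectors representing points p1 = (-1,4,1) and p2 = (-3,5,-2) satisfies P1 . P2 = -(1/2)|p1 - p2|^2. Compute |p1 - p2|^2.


p1 - p2 = (2, -1, 3)
|p1 - p2|^2 = 2^2 + (-1)^2 + 3^2
= 4 + 1 + 9
= 14


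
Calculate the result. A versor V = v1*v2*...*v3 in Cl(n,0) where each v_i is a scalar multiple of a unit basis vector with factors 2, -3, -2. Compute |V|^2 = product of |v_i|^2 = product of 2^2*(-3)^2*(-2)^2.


Each vector v_i has |v_i|^2 = s_i^2
Squared scales: 2^2 = 4, (-3)^2 = 9, (-2)^2 = 4
|V|^2 = 4 * 9 * 4
= 144


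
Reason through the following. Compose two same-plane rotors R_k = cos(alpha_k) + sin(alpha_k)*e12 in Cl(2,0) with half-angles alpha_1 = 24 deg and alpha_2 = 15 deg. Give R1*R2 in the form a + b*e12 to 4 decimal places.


Same-plane rotors commute and their half-angles add:
R1*R2 = cos(a1 + a2) + sin(a1 + a2)*e12.
a1 + a2 = 24 + 15 = 39 deg
cos(39 deg) = 0.7771
sin(39 deg) = 0.6293
R1*R2 = 0.7771 + 0.6293*e12


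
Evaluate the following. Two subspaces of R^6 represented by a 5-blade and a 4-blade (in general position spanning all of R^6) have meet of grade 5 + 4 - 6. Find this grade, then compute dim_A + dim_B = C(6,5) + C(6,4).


Meet grade = grade(A) + grade(B) - n
= 5 + 4 - 6 = 3
C(6,5) = 6
C(6,4) = 15
dim_A + dim_B = 6 + 15 = 21


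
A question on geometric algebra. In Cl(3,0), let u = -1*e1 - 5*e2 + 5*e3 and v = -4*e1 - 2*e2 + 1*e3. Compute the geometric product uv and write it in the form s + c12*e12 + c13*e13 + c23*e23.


In Cl(3,0): e_i^2 = 1, e_ie_j = -e_je_i for i != j.
Scalar part = u . v = (-1)*(-4) + (-5)*(-2) + 5*1
= 4 + 10 + 5 = 19
e12 coeff = (-1)*(-2) - (-5)*(-4) = 2 - 20 = -18
e13 coeff = (-1)*1 - 5*(-4) = -1 - (-20) = 19
e23 coeff = (-5)*1 - 5*(-2) = -5 - (-10) = 5
uv = 19 - 18*e12 + 19*e13 + 5*e23


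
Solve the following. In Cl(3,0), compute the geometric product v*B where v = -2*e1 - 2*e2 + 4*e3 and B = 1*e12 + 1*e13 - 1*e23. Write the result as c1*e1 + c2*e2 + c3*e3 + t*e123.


vB has grade-1 (vector) and grade-3 (trivector) parts: vB = (v _| B) + (v ^ B).
Vector part <vB>_1:
  e1: -v2*b12 - v3*b13 = -(-2)*(1) - (4)*(1) = -2
  e2: v1*b12 - v3*b23 = (-2)*(1) - (4)*(-1) = 2
  e3: v1*b13 + v2*b23 = (-2)*(1) + (-2)*(-1) = 0
Trivector part <vB>_3:
  e123: v1*b23 - v2*b13 + v3*b12 = (-2)*(-1) - (-2)*(1) + (4)*(1) = 8
vB = -2*e1 + 2*e2 + 0*e3 + 8*e123


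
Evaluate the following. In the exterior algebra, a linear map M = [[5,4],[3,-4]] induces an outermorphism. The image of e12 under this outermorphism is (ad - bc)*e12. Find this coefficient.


The outermorphism of a linear map f sends e1^e2 to f(e1)^f(e2).
f(e1) = 5*e1 + 3*e2
f(e2) = 4*e1 - 4*e2
f(e1) ^ f(e2) = (5*e1 + 3*e2) ^ (4*e1 - 4*e2)
= 5*(-4)*e12 + 3*4*e21
= (-20 - 12)*e12
= -32*e12
Coefficient = -32


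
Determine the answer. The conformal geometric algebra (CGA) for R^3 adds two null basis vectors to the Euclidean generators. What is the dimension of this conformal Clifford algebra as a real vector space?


The conformal model of R^3 uses Cl(4,1): the 3 Euclidean generators plus two extra orthogonal generators e+ (e+^2 = +1) and e- (e-^2 = -1), from which the null vectors e0, einf are built.
Number of generators m = 3 + 2 = 5.
dim Cl(p,q) = 2^m = 2^5 = 32


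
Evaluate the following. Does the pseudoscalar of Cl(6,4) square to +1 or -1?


The pseudoscalar I = e1...e_n (product of all n generators) of Cl(p,q) satisfies I^2 = (-1)^(q + n(n-1)/2).
p = 6, q = 4, n = p + q = 10
n(n-1)/2 = 10 * 9 / 2 = 45
Exponent = q + n(n-1)/2 = 4 + 45 = 49
I^2 = (-1)^49 = -1


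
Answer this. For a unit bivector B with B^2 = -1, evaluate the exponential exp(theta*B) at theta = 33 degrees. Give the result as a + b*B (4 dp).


For a unit bivector B with B^2 = -1, the exponential series gives
e^(theta*B) = cos(theta) + sin(theta)*B (the GA analogue of Euler's formula).
theta = 33 degrees = 0.575959 rad
cos(33 deg) = 0.8387
sin(33 deg) = 0.5446
exp(theta*B) = 0.8387 + 0.5446*B


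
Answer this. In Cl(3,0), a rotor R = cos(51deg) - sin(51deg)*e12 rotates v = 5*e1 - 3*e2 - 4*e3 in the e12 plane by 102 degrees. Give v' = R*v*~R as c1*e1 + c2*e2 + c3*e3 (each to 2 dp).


Rotor R = cos(51deg) - sin(51deg)*e12
Rotation angle theta = 2 * 51 = 102 degrees in the e12 plane (e1 -> e2).
The component perpendicular to the plane (e3) is invariant: v'_3 = v3 = -4.00
cos(102deg) = -0.2079, sin(102deg) = 0.9781
v'_1 = v1*cos(theta) - v2*sin(theta) = 5*(-0.2079) - (-3)*0.9781 = 1.89
v'_2 = v1*sin(theta) + v2*cos(theta) = 5*0.9781 + (-3)*(-0.2079) = 5.51
v' = 1.89*e1 + 5.51*e2 - 4.00*e3


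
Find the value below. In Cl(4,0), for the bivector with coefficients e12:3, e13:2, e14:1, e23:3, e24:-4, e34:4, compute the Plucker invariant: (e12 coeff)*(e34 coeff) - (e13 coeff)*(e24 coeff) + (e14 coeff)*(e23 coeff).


Plucker relation: af - be + cd
a*f = 3*4 = 12
b*e = 2*(-4) = -8
c*d = 1*3 = 3
af - be + cd = 12 - (-8) + 3
= 23


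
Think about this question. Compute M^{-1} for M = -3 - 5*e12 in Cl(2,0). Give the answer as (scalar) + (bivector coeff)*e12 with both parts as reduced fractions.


M = -3 - 5*e12, where e12^2 = -1.
Since M commutes with its reverse ~M = a - b*e12, M * ~M = a^2 - b^2*e12^2 = a^2 + b^2.
So M^{-1} = ~M / (a^2 + b^2) = (a - b*e12)/(a^2 + b^2).
a^2 + b^2 = 9 + 25 = 34
Scalar part = -3/34 = -3/34
Bivector coeff = 5/34 = 5/34
M^{-1} = -3/34 + 5/34*e12


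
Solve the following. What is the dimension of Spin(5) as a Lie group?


Spin(n) double-covers SO(n); both have Lie algebra so(n) of dimension n(n-1)/2.
n = 5
n(n-1) = 5 * 4 = 20
dim Spin(5) = 20/2 = 10


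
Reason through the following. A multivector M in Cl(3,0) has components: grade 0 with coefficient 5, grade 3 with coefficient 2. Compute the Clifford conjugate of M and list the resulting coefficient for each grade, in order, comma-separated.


Clifford conjugate sign for grade k: (-1)^(k(k+1)/2)
Grade 0: (-1)^(0*1/2) = (-1)^0 = 1, coeff 5 -> 5
Grade 3: (-1)^(3*4/2) = (-1)^6 = 1, coeff 2 -> 2
Conjugated coefficients: 5, 2


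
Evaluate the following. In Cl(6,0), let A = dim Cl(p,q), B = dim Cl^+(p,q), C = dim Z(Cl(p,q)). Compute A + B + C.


n = 6 + 0 = 6
Total dim = 2^6 = 64
Even subalgebra dim = 2^5 = 32
n is even, so center dim = 1
Sum = 64 + 32 + 1 = 97


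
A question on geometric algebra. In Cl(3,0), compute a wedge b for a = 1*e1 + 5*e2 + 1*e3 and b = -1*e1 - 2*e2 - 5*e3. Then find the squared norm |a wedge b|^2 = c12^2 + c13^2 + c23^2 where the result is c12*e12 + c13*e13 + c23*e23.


a wedge b = (a1*b2 - a2*b1)*e12 + (a1*b3 - a3*b1)*e13 + (a2*b3 - a3*b2)*e23
e12 coeff: 1*(-2) - 5*(-1) = -2 - (-5) = 3
e13 coeff: 1*(-5) - 1*(-1) = -5 - (-1) = -4
e23 coeff: 5*(-5) - 1*(-2) = -25 - (-2) = -23
|a wedge b|^2 = 3^2 + (-4)^2 + (-23)^2
= 9 + 16 + 529
= 554


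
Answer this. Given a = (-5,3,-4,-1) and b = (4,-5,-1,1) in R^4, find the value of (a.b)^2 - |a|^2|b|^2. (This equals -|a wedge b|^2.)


a . b = (-5)*4 + 3*(-5) + (-4)*(-1) + (-1)*1
= -20 + (-15) + 4 + (-1) = -32
|a|^2 = (-5)^2 + 3^2 + (-4)^2 + (-1)^2 = 51
|b|^2 = 4^2 + (-5)^2 + (-1)^2 + 1^2 = 43
(a.b)^2 = (-32)^2 = 1024
|a|^2 * |b|^2 = 51 * 43 = 2193
Result = 1024 - 2193 = -1169


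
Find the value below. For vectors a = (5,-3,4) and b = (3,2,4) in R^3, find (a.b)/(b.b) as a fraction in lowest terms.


Projection coefficient = (a . b) / (b . b)
a . b = 5*3 + (-3)*2 + 4*4
= 15 + (-6) + 16 = 25
b . b = 3^2 + 2^2 + 4^2
= 9 + 4 + 16 = 29
Coefficient = 25/29
In lowest terms: 25/29


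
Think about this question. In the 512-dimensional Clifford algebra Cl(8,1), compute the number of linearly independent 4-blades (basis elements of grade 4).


Number of grade-k basis blades in Cl(p,q) with n = p + q is C(n, k).
n = 8 + 1 = 9
C(9, 4) = 9! / (4! * 5!)
= 362880 / (24 * 120)
= 126


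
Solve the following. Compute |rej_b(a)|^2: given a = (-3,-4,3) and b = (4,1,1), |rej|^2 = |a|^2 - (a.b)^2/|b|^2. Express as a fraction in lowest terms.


|a|^2 = (-3)^2 + (-4)^2 + 3^2 = 34
|b|^2 = 4^2 + 1^2 + 1^2 = 18
a . b = (-3)*4 + (-4)*1 + 3*1 = -13
(a.b)^2 = (-13)^2 = 169
|rej|^2 = 34 - 169/18
= (612 - 169)/18
= 443/18
In lowest terms: 443/18


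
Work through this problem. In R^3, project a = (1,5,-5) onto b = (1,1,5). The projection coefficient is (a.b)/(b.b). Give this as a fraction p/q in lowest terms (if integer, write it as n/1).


Projection coefficient = (a . b) / (b . b)
a . b = 1*1 + 5*1 + (-5)*5
= 1 + 5 + (-25) = -19
b . b = 1^2 + 1^2 + 5^2
= 1 + 1 + 25 = 27
Coefficient = -19/27
In lowest terms: -19/27


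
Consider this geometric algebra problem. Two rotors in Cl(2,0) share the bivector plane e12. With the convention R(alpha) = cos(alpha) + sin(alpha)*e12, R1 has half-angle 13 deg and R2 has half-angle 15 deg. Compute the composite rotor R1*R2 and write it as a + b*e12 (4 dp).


Same-plane rotors commute and their half-angles add:
R1*R2 = cos(a1 + a2) + sin(a1 + a2)*e12.
a1 + a2 = 13 + 15 = 28 deg
cos(28 deg) = 0.8829
sin(28 deg) = 0.4695
R1*R2 = 0.8829 + 0.4695*e12


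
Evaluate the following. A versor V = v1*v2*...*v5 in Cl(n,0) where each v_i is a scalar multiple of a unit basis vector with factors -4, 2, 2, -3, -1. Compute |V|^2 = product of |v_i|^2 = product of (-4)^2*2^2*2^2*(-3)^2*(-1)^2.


Each vector v_i has |v_i|^2 = s_i^2
Squared scales: (-4)^2 = 16, 2^2 = 4, 2^2 = 4, (-3)^2 = 9, (-1)^2 = 1
|V|^2 = 16 * 4 * 4 * 9 * 1
= 2304


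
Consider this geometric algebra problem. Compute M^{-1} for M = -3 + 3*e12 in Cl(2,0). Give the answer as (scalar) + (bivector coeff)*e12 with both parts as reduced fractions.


M = -3 + 3*e12, where e12^2 = -1.
Since M commutes with its reverse ~M = a - b*e12, M * ~M = a^2 - b^2*e12^2 = a^2 + b^2.
So M^{-1} = ~M / (a^2 + b^2) = (a - b*e12)/(a^2 + b^2).
a^2 + b^2 = 9 + 9 = 18
Scalar part = -3/18 = -1/6
Bivector coeff = -3/18 = -1/6
M^{-1} = -1/6 - 1/6*e12


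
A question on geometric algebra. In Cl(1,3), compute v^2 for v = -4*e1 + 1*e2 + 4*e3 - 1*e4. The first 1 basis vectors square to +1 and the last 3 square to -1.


v^2 = sum of c_i^2 * e_i^2
Positive signature terms (e_i^2 = +1): (-4)^2 = 16
Negative signature terms (e_j^2 = -1): 1^2 + 4^2 + (-1)^2 = 18
v^2 = 16 - 18 = -2


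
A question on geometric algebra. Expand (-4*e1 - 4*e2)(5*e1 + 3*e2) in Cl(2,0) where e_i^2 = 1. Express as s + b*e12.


Expand: (-4*e1 - 4*e2)(5*e1 + 3*e2)
= (-4)*5*e1e1 + (-4)*3*e1e2 + (-4)*5*e2e1 + (-4)*3*e2e2
Using e1^2 = e2^2 = 1, e2e1 = -e1e2:
Scalar part s = (-4)*5 + (-4)*3 = -20 + (-12) = -32
Bivector part b = (-4)*3 - (-4)*5 = -12 - (-20) = 8
uv = -32 + 8*e12


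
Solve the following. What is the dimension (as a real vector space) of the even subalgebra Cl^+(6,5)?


Even subalgebra dimension = 2^(n-1)
n = 6 + 5 = 11
2^(11 - 1) = 2^10 = 1024
Verification: sum of C(11,k) for even k = 1 + 55 + 330 + 462 + 165 + 11 = 1024
Result = 1024


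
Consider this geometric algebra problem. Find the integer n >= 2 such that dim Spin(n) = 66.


dim Spin(n) = dim so(n) = n(n-1)/2.
Solve n(n-1)/2 = 66, i.e. n^2 - n - 132 = 0.
Discriminant = 1 + 8*66 = 529
n = (1 + sqrt(529))/2 = (1 + 23)/2 = 12


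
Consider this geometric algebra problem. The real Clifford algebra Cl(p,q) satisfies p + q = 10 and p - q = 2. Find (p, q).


We need p + q = 10 and p - q = 2.
Adding: 2p = 10 + 2 = 12, so p = 6.
Then q = 10 - 6 = 4.
(p, q) = (6, 4)


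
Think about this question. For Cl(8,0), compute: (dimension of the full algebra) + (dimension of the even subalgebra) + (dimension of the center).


n = 8 + 0 = 8
Total dim = 2^8 = 256
Even subalgebra dim = 2^7 = 128
n is even, so center dim = 1
Sum = 256 + 128 + 1 = 385


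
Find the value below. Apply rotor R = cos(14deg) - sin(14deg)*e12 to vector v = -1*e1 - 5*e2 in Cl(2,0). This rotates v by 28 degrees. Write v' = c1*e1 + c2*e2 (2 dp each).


Rotor R = cos(14deg) - sin(14deg)*e12
Rotation angle theta = 2 * 14 = 28 degrees
v' = R*v*~R rotates v by theta.
cos(28deg) = 0.8829, sin(28deg) = 0.4695
v'_1 = -1*cos(28deg) - (-5)*sin(28deg)
= -1*0.8829 - (-5)*0.4695
= 1.46
v'_2 = -1*sin(28deg) + (-5)*cos(28deg)
= -1*0.4695 + (-5)*0.8829
= -4.88
v' = 1.46*e1 - 4.88*e2


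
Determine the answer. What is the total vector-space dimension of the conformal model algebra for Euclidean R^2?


The conformal model of R^2 uses Cl(3,1): the 2 Euclidean generators plus two extra orthogonal generators e+ (e+^2 = +1) and e- (e-^2 = -1), from which the null vectors e0, einf are built.
Number of generators m = 2 + 2 = 4.
dim Cl(p,q) = 2^m = 2^4 = 16
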